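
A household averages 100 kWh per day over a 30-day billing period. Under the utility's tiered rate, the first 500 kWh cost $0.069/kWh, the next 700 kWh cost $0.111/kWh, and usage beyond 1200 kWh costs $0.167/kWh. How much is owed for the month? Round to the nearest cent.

$412.80

Usage = 100 kWh/day × 30 days = 3000 kWh
First 500 kWh × $0.069 = $34.50
Next 700 kWh × $0.111 = $77.70
Remaining 1800 kWh × $0.167 = $300.60
Total = $412.80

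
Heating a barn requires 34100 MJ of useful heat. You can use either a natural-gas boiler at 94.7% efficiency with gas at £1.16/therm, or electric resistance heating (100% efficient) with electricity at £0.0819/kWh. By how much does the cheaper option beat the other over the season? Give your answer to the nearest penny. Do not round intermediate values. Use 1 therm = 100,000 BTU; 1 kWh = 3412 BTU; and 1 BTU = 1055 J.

£379.93

Heat load = 34100 MJ = 34,100,000,000 J / 1055 = 32,322,275 BTU
Gas: input = 32,322,275 / 0.947 = 34,131,230 BTU = 341.3 therm → 341.3 × £1.16 = £395.92
Electric: 32,322,275 BTU / 3412 = 9,473 kWh → × £0.0819 = £775.85
Difference = |£395.92 − £775.85| = £379.93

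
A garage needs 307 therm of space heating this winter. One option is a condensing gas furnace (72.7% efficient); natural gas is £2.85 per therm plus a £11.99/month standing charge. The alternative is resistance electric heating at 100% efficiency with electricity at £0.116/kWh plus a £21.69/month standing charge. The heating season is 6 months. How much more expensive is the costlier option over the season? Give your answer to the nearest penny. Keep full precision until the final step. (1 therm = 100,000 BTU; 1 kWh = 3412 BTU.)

Heat load = 307 therm × 100,000 = 30,700,000 BTU
Gas: input = 30,700,000 / 0.727 = 42,228,336 BTU = 422.3 therm → 422.3 × £2.85 = £1,203.51; + 6 × £11.99 standing = £1,275.45
Electric: 30,700,000 BTU / 3412 = 8,998 kWh → × £0.116 = £1,043.73; + 6 × £21.69 standing = £1,173.87
Difference = |£1,275.45 − £1,173.87| = £101.58

£101.58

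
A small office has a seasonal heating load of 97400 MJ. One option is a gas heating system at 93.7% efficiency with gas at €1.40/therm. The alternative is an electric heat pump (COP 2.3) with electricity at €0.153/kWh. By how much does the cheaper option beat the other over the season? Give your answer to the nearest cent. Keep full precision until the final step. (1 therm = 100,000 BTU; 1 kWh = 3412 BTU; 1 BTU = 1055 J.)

Heat load = 97400 MJ = 97,400,000,000 J / 1055 = 92,322,275 BTU
Gas: input = 92,322,275 / 0.937 = 98,529,642 BTU = 985.3 therm → 985.3 × €1.40 = €1,379.41
Heat pump: 92,322,275 BTU / 3412 = 27,060 kWh heat; / 2.3 = 11,760 kWh in → × €0.153 = €1,799.95
Difference = |€1,379.41 − €1,799.95| = €420.54

€420.54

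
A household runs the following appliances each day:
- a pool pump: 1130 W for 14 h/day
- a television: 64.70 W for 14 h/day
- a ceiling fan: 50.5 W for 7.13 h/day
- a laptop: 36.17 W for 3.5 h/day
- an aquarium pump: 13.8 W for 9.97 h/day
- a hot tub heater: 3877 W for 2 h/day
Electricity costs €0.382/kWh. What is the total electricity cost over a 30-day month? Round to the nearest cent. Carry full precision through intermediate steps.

€287.69

pool pump: 1130 W × 14 h × 30 d = 474,600 Wh = 474.6 kWh
television: 64.70 W × 14 h × 30 d = 27,174 Wh = 27.17 kWh
ceiling fan: 50.5 W × 7.13 h × 30 d = 10,802 Wh = 10.8 kWh
laptop: 36.17 W × 3.5 h × 30 d = 3,798 Wh = 3.798 kWh
aquarium pump: 13.8 W × 9.97 h × 30 d = 4,128 Wh = 4.128 kWh
hot tub heater: 3877 W × 2 h × 30 d = 232,620 Wh = 232.6 kWh
Total energy = 474.6 + 27.17 + 10.8 + 3.798 + 4.128 + 232.6 = 753.1 kWh
Cost = 753.1 kWh × €0.382 = €287.69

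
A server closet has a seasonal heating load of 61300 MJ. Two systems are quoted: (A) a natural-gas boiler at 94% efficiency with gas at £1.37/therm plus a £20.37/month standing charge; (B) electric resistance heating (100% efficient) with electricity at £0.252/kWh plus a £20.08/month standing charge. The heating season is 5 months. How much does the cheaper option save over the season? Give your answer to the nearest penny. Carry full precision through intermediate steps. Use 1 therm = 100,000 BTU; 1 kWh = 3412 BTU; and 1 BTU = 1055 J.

Heat load = 61300 MJ = 61,300,000,000 J / 1055 = 58,104,265 BTU
Gas: input = 58,104,265 / 0.94 = 61,813,048 BTU = 618.1 therm → 618.1 × £1.37 = £846.84; + 5 × £20.37 standing = £948.69
Electric: 58,104,265 BTU / 3412 = 17,030 kWh → × £0.252 = £4,291.41; + 5 × £20.08 standing = £4,391.81
Difference = |£948.69 − £4,391.81| = £3,443.12

£3443.12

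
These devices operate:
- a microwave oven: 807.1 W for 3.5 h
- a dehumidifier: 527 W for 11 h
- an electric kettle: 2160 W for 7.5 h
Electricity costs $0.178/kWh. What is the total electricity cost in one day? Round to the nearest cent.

microwave oven: 807.1 W × 3.5 h = 2,825 Wh = 2.825 kWh
dehumidifier: 527 W × 11 h = 5,797 Wh = 5.797 kWh
electric kettle: 2160 W × 7.5 h = 16,200 Wh = 16.2 kWh
Total energy = 2.825 + 5.797 + 16.2 = 24.82 kWh
Cost = 24.82 kWh × $0.178 = $4.42

$4.42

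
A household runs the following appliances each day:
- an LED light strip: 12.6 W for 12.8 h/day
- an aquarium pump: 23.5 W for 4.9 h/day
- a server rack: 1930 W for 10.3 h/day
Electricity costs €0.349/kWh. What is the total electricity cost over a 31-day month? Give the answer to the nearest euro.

€218

LED light strip: 12.6 W × 12.8 h × 31 d = 5,000 Wh = 5 kWh
aquarium pump: 23.5 W × 4.9 h × 31 d = 3,570 Wh = 3.57 kWh
server rack: 1930 W × 10.3 h × 31 d = 616,249 Wh = 616.2 kWh
Total energy = 5 + 3.57 + 616.2 = 624.8 kWh
Cost = 624.8 kWh × €0.349 = €218.06 ≈ €218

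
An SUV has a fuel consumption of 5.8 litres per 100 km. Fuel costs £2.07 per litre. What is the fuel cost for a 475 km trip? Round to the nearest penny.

Fuel = 5.8 L/100 km × 475 km / 100 = 27.55 L
Cost = 27.55 L × £2.07/L = £57.03

£57.03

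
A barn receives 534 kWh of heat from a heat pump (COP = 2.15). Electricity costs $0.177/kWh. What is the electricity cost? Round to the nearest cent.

$43.96

Electrical input = 534 kWh / 2.15 = 248.4 kWh
Cost = 248.4 × $0.177/kWh = $43.96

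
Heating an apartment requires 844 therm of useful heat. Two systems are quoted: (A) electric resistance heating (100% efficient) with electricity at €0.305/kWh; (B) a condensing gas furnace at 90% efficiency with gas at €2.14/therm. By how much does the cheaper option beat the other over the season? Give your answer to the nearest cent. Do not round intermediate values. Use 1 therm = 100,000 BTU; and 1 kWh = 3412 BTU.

€5537.70

Heat load = 844 therm × 100,000 = 84,400,000 BTU
Gas: input = 84,400,000 / 0.90 = 93,777,778 BTU = 937.8 therm → 937.8 × €2.14 = €2,006.84
Electric: 84,400,000 BTU / 3412 = 24,740 kWh → × €0.305 = €7,544.55
Difference = |€2,006.84 − €7,544.55| = €5,537.70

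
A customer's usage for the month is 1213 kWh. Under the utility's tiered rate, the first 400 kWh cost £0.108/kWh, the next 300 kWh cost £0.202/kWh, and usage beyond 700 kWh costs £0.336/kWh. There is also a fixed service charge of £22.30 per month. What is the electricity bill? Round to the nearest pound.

First 400 kWh × £0.108 = £43.20
Next 300 kWh × £0.202 = £60.60
Remaining 513 kWh × £0.336 = £172.37
Energy charge = £276.17; + service £22.30 = £298.47 ≈ £298

£298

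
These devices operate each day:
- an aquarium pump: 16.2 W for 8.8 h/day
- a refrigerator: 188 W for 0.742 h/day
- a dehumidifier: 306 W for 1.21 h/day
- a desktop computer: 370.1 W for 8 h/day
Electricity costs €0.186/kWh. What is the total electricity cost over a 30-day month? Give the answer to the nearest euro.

aquarium pump: 16.2 W × 8.8 h × 30 d = 4,277 Wh = 4.277 kWh
refrigerator: 188 W × 0.742 h × 30 d = 4,185 Wh = 4.185 kWh
dehumidifier: 306 W × 1.21 h × 30 d = 11,108 Wh = 11.11 kWh
desktop computer: 370.1 W × 8 h × 30 d = 88,824 Wh = 88.82 kWh
Total energy = 4.277 + 4.185 + 11.11 + 88.82 = 108.4 kWh
Cost = 108.4 kWh × €0.186 = €20.16 ≈ €20

€20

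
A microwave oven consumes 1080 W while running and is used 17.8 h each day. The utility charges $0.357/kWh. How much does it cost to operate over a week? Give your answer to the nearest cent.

Energy = 1080 W × 17.8 h/day × 7 days = 134,568 Wh = 134.6 kWh
Cost = 134.6 kWh × $0.357/kWh = $48.04

$48.04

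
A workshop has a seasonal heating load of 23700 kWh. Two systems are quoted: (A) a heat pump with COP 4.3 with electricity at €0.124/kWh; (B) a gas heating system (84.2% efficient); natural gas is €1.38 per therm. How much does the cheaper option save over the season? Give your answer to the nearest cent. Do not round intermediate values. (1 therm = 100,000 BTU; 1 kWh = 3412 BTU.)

Heat load = 23700 kWh × 3412 = 80,864,400 BTU
Gas: input = 80,864,400 / 0.842 = 96,038,480 BTU = 960.4 therm → 960.4 × €1.38 = €1,325.33
Heat pump: 80,864,400 BTU / 3412 = 23,700 kWh heat; / 4.3 = 5,512 kWh in → × €0.124 = €683.44
Difference = |€1,325.33 − €683.44| = €641.89

€641.89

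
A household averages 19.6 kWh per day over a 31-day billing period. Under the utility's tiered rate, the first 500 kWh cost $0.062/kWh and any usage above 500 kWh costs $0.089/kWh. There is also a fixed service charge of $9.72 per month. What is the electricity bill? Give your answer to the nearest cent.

Usage = 19.6 kWh/day × 31 days = 607.6 kWh
First 500 kWh × $0.062 = $31.00
Remaining 107.6 kWh × $0.089 = $9.58
Energy charge = $40.58; + service $9.72 = $50.30

$50.30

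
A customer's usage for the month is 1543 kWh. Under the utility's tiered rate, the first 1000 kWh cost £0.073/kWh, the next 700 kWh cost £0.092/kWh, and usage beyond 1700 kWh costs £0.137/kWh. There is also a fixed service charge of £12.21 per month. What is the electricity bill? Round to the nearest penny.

£135.17

First 1000 kWh × £0.073 = £73.00
Next 543 kWh × £0.092 = £49.96
Remaining tier: 0 kWh (not reached)
Energy charge = £122.96; + service £12.21 = £135.17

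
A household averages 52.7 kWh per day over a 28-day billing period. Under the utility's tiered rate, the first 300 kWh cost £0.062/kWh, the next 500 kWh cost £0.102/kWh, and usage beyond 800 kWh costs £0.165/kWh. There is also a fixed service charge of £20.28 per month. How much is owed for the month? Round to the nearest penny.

£201.35

Usage = 52.7 kWh/day × 28 days = 1475.6 kWh
First 300 kWh × £0.062 = £18.60
Next 500 kWh × £0.102 = £51.00
Remaining 675.6 kWh × £0.165 = £111.47
Energy charge = £181.07; + service £20.28 = £201.35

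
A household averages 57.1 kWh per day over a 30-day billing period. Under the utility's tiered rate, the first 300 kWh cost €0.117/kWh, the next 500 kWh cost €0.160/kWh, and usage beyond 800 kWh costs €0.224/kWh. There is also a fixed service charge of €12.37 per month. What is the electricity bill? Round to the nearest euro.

€332

Usage = 57.1 kWh/day × 30 days = 1713 kWh
First 300 kWh × €0.117 = €35.10
Next 500 kWh × €0.160 = €80.00
Remaining 913 kWh × €0.224 = €204.51
Energy charge = €319.61; + service €12.37 = €331.98 ≈ €332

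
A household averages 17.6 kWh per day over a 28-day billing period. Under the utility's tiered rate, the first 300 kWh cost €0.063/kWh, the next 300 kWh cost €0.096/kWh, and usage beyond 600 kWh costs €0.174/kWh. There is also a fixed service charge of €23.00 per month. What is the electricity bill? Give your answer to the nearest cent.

Usage = 17.6 kWh/day × 28 days = 492.8 kWh
First 300 kWh × €0.063 = €18.90
Next 192.8 kWh × €0.096 = €18.51
Remaining tier: 0 kWh (not reached)
Energy charge = €37.41; + service €23.00 = €60.41

€60.41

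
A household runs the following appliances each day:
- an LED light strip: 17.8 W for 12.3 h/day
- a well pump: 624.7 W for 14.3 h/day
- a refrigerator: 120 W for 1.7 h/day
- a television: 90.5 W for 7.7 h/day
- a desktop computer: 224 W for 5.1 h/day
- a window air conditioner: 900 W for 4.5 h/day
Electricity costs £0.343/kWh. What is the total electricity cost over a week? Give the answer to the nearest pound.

£37

LED light strip: 17.8 W × 12.3 h × 7 d = 1,533 Wh = 1.533 kWh
well pump: 624.7 W × 14.3 h × 7 d = 62,532 Wh = 62.53 kWh
refrigerator: 120 W × 1.7 h × 7 d = 1,428 Wh = 1.428 kWh
television: 90.5 W × 7.7 h × 7 d = 4,878 Wh = 4.878 kWh
desktop computer: 224 W × 5.1 h × 7 d = 7,997 Wh = 7.997 kWh
window air conditioner: 900 W × 4.5 h × 7 d = 28,350 Wh = 28.35 kWh
Total energy = 1.533 + 62.53 + 1.428 + 4.878 + 7.997 + 28.35 = 106.7 kWh
Cost = 106.7 kWh × £0.343 = £36.60 ≈ £37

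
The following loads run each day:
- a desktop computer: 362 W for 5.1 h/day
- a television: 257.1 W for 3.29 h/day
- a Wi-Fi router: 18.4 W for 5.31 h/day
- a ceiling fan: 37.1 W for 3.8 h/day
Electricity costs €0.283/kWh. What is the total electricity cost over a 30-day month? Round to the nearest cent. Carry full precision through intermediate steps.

desktop computer: 362 W × 5.1 h × 30 d = 55,386 Wh = 55.39 kWh
television: 257.1 W × 3.29 h × 30 d = 25,376 Wh = 25.38 kWh
Wi-Fi router: 18.4 W × 5.31 h × 30 d = 2,931 Wh = 2.931 kWh
ceiling fan: 37.1 W × 3.8 h × 30 d = 4,229 Wh = 4.229 kWh
Total energy = 55.39 + 25.38 + 2.931 + 4.229 = 87.92 kWh
Cost = 87.92 kWh × €0.283 = €24.88

€24.88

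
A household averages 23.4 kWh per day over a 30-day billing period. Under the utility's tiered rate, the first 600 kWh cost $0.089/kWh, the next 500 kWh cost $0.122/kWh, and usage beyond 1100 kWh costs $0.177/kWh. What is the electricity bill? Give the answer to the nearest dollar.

$66

Usage = 23.4 kWh/day × 30 days = 702 kWh
First 600 kWh × $0.089 = $53.40
Next 102 kWh × $0.122 = $12.44
Remaining tier: 0 kWh (not reached)
Total = $65.84 ≈ $66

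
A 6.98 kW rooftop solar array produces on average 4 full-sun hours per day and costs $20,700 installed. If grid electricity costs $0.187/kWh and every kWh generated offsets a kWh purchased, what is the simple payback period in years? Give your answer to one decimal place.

10.9 years

Daily generation = 6.98 kW × 4 h = 27.92 kWh
Annual generation = 27.92 × 365 = 10191 kWh
Annual savings = 10191 × $0.187 = $1,905.68
Payback = $20,700 / $1,905.68 = 10.9 years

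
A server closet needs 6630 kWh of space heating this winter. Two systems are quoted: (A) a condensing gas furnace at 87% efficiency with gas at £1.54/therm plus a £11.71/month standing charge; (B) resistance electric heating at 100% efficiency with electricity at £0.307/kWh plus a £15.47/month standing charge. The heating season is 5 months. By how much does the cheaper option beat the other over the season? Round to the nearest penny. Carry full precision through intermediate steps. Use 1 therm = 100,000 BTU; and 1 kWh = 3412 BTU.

£1653.78

Heat load = 6630 kWh × 3412 = 22,621,560 BTU
Gas: input = 22,621,560 / 0.870 = 26,001,793 BTU = 260 therm → 260 × £1.54 = £400.43; + 5 × £11.71 standing = £458.98
Electric: 22,621,560 BTU / 3412 = 6,630 kWh → × £0.307 = £2,035.41; + 5 × £15.47 standing = £2,112.76
Difference = |£458.98 − £2,112.76| = £1,653.78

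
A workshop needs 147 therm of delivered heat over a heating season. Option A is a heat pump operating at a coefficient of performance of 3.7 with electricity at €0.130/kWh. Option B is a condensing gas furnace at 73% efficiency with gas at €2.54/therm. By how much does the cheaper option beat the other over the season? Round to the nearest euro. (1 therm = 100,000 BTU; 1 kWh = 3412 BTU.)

Heat load = 147 therm × 100,000 = 14,700,000 BTU
Gas: input = 14,700,000 / 0.73 = 20,136,986 BTU = 201.4 therm → 201.4 × €2.54 = €511.48
Heat pump: 14,700,000 BTU / 3412 = 4,308 kWh heat; / 3.7 = 1,164 kWh in → × €0.130 = €151.37
Difference = |€511.48 − €151.37| = €360.11 ≈ €360

€360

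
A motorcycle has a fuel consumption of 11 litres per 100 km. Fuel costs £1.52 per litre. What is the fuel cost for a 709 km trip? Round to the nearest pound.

£119

Fuel = 11 L/100 km × 709 km / 100 = 77.99 L
Cost = 77.99 L × £1.52/L = £118.54 ≈ £119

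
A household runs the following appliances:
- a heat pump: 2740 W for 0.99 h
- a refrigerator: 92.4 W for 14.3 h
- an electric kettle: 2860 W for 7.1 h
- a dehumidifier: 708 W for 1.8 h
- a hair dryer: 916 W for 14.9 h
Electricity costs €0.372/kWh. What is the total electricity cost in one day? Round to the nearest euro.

heat pump: 2740 W × 0.99 h = 2,713 Wh = 2.713 kWh
refrigerator: 92.4 W × 14.3 h = 1,321 Wh = 1.321 kWh
electric kettle: 2860 W × 7.1 h = 20,306 Wh = 20.31 kWh
dehumidifier: 708 W × 1.8 h = 1,274 Wh = 1.274 kWh
hair dryer: 916 W × 14.9 h = 13,648 Wh = 13.65 kWh
Total energy = 2.713 + 1.321 + 20.31 + 1.274 + 13.65 = 39.26 kWh
Cost = 39.26 kWh × €0.372 = €14.61 ≈ €15

€15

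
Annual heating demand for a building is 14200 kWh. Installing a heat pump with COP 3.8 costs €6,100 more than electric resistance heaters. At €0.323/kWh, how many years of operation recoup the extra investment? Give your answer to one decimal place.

Resistance: 14200 kWh × €0.323 = €4,586.60/yr
Heat pump: 14200 / 3.8 = 3737 kWh in → × €0.323 = €1,207.00/yr
Annual savings = €3,379.60
Payback = €6,100 / €3,379.60 = 1.8 years

1.8 years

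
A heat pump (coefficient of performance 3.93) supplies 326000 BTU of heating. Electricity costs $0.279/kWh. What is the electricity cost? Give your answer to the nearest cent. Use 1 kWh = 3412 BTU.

Heat delivered = 326,000 BTU / 3412 = 95.55 kWh
Electrical input = 95.55 kWh / 3.93 = 24.31 kWh
Cost = 24.31 × $0.279/kWh = $6.78

$6.78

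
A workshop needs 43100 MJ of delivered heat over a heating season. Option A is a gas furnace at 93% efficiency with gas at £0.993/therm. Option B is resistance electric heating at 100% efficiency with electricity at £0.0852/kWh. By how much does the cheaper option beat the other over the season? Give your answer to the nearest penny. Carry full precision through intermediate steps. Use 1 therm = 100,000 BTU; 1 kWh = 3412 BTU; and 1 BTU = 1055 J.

£583.92

Heat load = 43100 MJ = 43,100,000,000 J / 1055 = 40,853,081 BTU
Gas: input = 40,853,081 / 0.93 = 43,928,044 BTU = 439.3 therm → 439.3 × £0.993 = £436.21
Electric: 40,853,081 BTU / 3412 = 11,970 kWh → × £0.0852 = £1,020.13
Difference = |£436.21 − £1,020.13| = £583.92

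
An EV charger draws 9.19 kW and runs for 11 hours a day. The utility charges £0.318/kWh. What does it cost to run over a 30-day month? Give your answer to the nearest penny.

£964.40

Energy = 9190 W × 11 h/day × 30 days = 3,032,700 Wh = 3,033 kWh
Cost = 3,033 kWh × £0.318/kWh = £964.40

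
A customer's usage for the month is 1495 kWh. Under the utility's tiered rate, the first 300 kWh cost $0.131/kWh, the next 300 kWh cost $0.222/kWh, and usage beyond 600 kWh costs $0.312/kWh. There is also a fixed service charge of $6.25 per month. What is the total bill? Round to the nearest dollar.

First 300 kWh × $0.131 = $39.30
Next 300 kWh × $0.222 = $66.60
Remaining 895 kWh × $0.312 = $279.24
Energy charge = $385.14; + service $6.25 = $391.39 ≈ $391

$391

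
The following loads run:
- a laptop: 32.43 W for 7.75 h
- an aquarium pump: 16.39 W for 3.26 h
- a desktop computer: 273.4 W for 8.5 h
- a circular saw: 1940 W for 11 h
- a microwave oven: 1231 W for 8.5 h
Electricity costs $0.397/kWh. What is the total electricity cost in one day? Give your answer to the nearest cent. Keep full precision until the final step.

laptop: 32.43 W × 7.75 h = 251 Wh = 0.2513 kWh
aquarium pump: 16.39 W × 3.26 h = 53 Wh = 0.05343 kWh
desktop computer: 273.4 W × 8.5 h = 2,324 Wh = 2.324 kWh
circular saw: 1940 W × 11 h = 21,340 Wh = 21.34 kWh
microwave oven: 1231 W × 8.5 h = 10,464 Wh = 10.46 kWh
Total energy = 0.2513 + 0.05343 + 2.324 + 21.34 + 10.46 = 34.43 kWh
Cost = 34.43 kWh × $0.397 = $13.67

$13.67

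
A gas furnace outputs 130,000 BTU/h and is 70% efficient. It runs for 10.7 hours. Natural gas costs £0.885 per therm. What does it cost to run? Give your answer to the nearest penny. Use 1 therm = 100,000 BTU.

£17.59

Heat delivered = 130,000 BTU/h × 10.7 h = 1,391,000 BTU
Gas input = 1,391,000 / 0.700 = 1,987,143 BTU
= 1,987,143 / 100,000 = 19.87 therm
Cost = 19.87 × £0.885/therm = £17.59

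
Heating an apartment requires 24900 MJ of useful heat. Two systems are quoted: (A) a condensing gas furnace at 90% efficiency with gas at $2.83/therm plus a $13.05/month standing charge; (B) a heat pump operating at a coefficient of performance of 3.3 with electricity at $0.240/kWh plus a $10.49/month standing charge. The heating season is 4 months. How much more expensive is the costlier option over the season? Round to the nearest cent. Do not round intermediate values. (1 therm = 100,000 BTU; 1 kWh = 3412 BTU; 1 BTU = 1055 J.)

$249.31

Heat load = 24900 MJ = 24,900,000,000 J / 1055 = 23,601,896 BTU
Gas: input = 23,601,896 / 0.90 = 26,224,329 BTU = 262.2 therm → 262.2 × $2.83 = $742.15; + 4 × $13.05 standing = $794.35
Heat pump: 23,601,896 BTU / 3412 = 6,917 kWh heat; / 3.3 = 2,096 kWh in → × $0.240 = $503.08; + 4 × $10.49 standing = $545.04
Difference = |$794.35 − $545.04| = $249.31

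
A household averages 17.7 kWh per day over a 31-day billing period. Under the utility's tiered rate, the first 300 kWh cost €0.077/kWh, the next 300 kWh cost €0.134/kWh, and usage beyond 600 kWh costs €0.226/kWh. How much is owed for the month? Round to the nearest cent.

Usage = 17.7 kWh/day × 31 days = 548.7 kWh
First 300 kWh × €0.077 = €23.10
Next 248.7 kWh × €0.134 = €33.33
Remaining tier: 0 kWh (not reached)
Total = €56.43

€56.43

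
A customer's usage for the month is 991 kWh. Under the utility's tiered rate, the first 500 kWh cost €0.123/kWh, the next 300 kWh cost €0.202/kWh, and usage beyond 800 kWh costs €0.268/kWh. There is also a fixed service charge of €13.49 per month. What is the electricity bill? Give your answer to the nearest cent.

€186.78

First 500 kWh × €0.123 = €61.50
Next 300 kWh × €0.202 = €60.60
Remaining 191 kWh × €0.268 = €51.19
Energy charge = €173.29; + service €13.49 = €186.78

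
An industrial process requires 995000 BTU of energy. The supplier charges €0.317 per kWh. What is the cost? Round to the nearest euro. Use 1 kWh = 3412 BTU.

995000 BTU × (0.00029308 kWh/BTU) = 291.6 kWh
Cost = 291.6 kWh × €0.317/kWh = €92.44 ≈ €92

€92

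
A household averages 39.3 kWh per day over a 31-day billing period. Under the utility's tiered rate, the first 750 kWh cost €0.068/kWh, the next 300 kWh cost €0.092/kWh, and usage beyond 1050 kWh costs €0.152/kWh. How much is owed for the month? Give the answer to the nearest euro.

Usage = 39.3 kWh/day × 31 days = 1218.3 kWh
First 750 kWh × €0.068 = €51.00
Next 300 kWh × €0.092 = €27.60
Remaining 168.3 kWh × €0.152 = €25.58
Total = €104.18 ≈ €104

€104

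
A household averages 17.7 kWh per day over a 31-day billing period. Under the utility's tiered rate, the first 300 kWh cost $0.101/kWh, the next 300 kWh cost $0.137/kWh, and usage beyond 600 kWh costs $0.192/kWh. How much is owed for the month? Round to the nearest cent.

$64.37

Usage = 17.7 kWh/day × 31 days = 548.7 kWh
First 300 kWh × $0.101 = $30.30
Next 248.7 kWh × $0.137 = $34.07
Remaining tier: 0 kWh (not reached)
Total = $64.37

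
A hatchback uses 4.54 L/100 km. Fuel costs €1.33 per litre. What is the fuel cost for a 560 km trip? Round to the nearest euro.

Fuel = 4.54 L/100 km × 560 km / 100 = 25.42 L
Cost = 25.42 L × €1.33/L = €33.81 ≈ €34

€34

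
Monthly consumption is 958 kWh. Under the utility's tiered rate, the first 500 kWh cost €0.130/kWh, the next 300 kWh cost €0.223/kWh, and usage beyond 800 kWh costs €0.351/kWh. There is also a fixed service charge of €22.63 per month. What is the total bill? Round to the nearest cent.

First 500 kWh × €0.130 = €65.00
Next 300 kWh × €0.223 = €66.90
Remaining 158 kWh × €0.351 = €55.46
Energy charge = €187.36; + service €22.63 = €209.99

€209.99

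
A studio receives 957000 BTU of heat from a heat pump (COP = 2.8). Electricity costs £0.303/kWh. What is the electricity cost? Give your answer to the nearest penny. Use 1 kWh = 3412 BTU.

£30.35

Heat delivered = 957,000 BTU / 3412 = 280.5 kWh
Electrical input = 280.5 kWh / 2.8 = 100.2 kWh
Cost = 100.2 × £0.303/kWh = £30.35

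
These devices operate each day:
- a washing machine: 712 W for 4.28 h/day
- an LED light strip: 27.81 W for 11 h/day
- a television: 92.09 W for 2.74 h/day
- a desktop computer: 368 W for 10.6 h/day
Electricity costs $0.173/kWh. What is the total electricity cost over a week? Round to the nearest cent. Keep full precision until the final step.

washing machine: 712 W × 4.28 h × 7 d = 21,332 Wh = 21.33 kWh
LED light strip: 27.81 W × 11 h × 7 d = 2,141 Wh = 2.141 kWh
television: 92.09 W × 2.74 h × 7 d = 1,766 Wh = 1.766 kWh
desktop computer: 368 W × 10.6 h × 7 d = 27,306 Wh = 27.31 kWh
Total energy = 21.33 + 2.141 + 1.766 + 27.31 = 52.54 kWh
Cost = 52.54 kWh × $0.173 = $9.09

$9.09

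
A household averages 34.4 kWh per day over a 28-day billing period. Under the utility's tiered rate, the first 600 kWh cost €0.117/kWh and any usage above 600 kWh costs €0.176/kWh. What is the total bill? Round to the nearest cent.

Usage = 34.4 kWh/day × 28 days = 963.2 kWh
First 600 kWh × €0.117 = €70.20
Remaining 363.2 kWh × €0.176 = €63.92
Total = €134.12

€134.12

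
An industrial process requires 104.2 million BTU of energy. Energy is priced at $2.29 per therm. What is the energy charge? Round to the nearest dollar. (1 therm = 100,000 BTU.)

104.2 million BTU × (10 therm/million BTU) = 1,042 therm
Cost = 1,042 therm × $2.29/therm = $2,386.18 ≈ $2386

$2386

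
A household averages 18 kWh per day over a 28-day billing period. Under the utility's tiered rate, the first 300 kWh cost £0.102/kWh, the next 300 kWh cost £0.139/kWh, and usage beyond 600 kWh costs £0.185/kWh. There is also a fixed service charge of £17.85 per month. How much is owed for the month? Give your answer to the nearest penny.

Usage = 18 kWh/day × 28 days = 504 kWh
First 300 kWh × £0.102 = £30.60
Next 204 kWh × £0.139 = £28.36
Remaining tier: 0 kWh (not reached)
Energy charge = £58.96; + service £17.85 = £76.81

£76.81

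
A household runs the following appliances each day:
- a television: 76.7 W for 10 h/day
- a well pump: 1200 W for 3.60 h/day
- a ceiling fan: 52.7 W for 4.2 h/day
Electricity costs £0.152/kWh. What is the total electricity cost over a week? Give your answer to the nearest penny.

£5.65

television: 76.7 W × 10 h × 7 d = 5,369 Wh = 5.369 kWh
well pump: 1200 W × 3.60 h × 7 d = 30,240 Wh = 30.24 kWh
ceiling fan: 52.7 W × 4.2 h × 7 d = 1,549 Wh = 1.549 kWh
Total energy = 5.369 + 30.24 + 1.549 = 37.16 kWh
Cost = 37.16 kWh × £0.152 = £5.65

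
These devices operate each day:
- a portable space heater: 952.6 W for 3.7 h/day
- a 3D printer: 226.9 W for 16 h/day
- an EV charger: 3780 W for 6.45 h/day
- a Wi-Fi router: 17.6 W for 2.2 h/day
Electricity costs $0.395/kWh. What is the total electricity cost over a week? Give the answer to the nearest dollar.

$87

portable space heater: 952.6 W × 3.7 h × 7 d = 24,672 Wh = 24.67 kWh
3D printer: 226.9 W × 16 h × 7 d = 25,413 Wh = 25.41 kWh
EV charger: 3780 W × 6.45 h × 7 d = 170,667 Wh = 170.7 kWh
Wi-Fi router: 17.6 W × 2.2 h × 7 d = 271 Wh = 0.271 kWh
Total energy = 24.67 + 25.41 + 170.7 + 0.271 = 221 kWh
Cost = 221 kWh × $0.395 = $87.30 ≈ $87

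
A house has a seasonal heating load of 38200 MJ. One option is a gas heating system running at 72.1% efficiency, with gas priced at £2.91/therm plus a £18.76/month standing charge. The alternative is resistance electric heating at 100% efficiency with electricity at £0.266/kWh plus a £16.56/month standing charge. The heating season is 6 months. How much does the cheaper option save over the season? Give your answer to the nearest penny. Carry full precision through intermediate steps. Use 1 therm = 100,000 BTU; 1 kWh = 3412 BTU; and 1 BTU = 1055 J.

Heat load = 38200 MJ = 38,200,000,000 J / 1055 = 36,208,531 BTU
Gas: input = 36,208,531 / 0.721 = 50,219,876 BTU = 502.2 therm → 502.2 × £2.91 = £1,461.40; + 6 × £18.76 standing = £1,573.96
Electric: 36,208,531 BTU / 3412 = 10,610 kWh → × £0.266 = £2,822.82; + 6 × £16.56 standing = £2,922.18
Difference = |£1,573.96 − £2,922.18| = £1,348.22

£1348.22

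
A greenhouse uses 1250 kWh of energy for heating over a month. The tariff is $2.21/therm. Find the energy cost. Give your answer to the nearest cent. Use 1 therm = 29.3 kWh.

$94.28

1250 kWh × (0.03413 therm/kWh) = 42.66 therm
Cost = 42.66 therm × $2.21/therm = $94.28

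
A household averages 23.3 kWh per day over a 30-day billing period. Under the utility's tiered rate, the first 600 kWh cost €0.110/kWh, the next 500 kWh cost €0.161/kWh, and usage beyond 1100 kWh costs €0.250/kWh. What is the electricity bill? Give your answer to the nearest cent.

€81.94

Usage = 23.3 kWh/day × 30 days = 699 kWh
First 600 kWh × €0.110 = €66.00
Next 99 kWh × €0.161 = €15.94
Remaining tier: 0 kWh (not reached)
Total = €81.94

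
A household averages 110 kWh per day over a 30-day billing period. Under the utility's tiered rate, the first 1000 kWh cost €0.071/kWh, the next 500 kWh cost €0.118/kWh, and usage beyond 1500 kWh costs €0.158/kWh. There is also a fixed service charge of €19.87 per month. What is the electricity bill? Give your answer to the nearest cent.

€434.27

Usage = 110 kWh/day × 30 days = 3300 kWh
First 1000 kWh × €0.071 = €71.00
Next 500 kWh × €0.118 = €59.00
Remaining 1800 kWh × €0.158 = €284.40
Energy charge = €414.40; + service €19.87 = €434.27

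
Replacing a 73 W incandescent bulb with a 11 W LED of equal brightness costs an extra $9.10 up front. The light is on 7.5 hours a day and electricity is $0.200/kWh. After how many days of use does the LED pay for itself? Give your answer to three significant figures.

Power saved = 73 − 11 = 62 W
Daily energy saved = 62 W × 7.5 h = 465 Wh = 0.465 kWh
Daily savings = 0.465 × $0.200 = $0.0930
Payback = $9.10 / $0.0930 per day = 97.85 days

97.8 days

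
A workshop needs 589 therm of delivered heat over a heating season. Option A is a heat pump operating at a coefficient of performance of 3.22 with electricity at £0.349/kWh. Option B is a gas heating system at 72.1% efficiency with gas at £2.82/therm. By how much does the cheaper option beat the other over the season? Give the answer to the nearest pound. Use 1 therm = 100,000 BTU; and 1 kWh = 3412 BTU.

£433

Heat load = 589 therm × 100,000 = 58,900,000 BTU
Gas: input = 58,900,000 / 0.721 = 81,692,094 BTU = 816.9 therm → 816.9 × £2.82 = £2,303.72
Heat pump: 58,900,000 BTU / 3412 = 17,260 kWh heat; / 3.22 = 5,361 kWh in → × £0.349 = £1,871.01
Difference = |£2,303.72 − £1,871.01| = £432.71 ≈ £433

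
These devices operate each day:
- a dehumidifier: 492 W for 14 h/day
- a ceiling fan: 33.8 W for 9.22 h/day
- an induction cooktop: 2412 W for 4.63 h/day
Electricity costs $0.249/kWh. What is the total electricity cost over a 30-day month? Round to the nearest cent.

$137.20

dehumidifier: 492 W × 14 h × 30 d = 206,640 Wh = 206.6 kWh
ceiling fan: 33.8 W × 9.22 h × 30 d = 9,349 Wh = 9.349 kWh
induction cooktop: 2412 W × 4.63 h × 30 d = 335,027 Wh = 335 kWh
Total energy = 206.6 + 9.349 + 335 = 551 kWh
Cost = 551 kWh × $0.249 = $137.20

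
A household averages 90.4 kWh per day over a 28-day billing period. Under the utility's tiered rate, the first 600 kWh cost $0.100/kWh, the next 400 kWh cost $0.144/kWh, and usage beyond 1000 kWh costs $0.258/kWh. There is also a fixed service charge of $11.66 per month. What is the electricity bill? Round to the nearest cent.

$524.31

Usage = 90.4 kWh/day × 28 days = 2531.2 kWh
First 600 kWh × $0.100 = $60.00
Next 400 kWh × $0.144 = $57.60
Remaining 1531.2 kWh × $0.258 = $395.05
Energy charge = $512.65; + service $11.66 = $524.31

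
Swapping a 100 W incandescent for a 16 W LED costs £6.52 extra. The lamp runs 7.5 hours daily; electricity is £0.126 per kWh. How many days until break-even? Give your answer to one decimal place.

82.1 days

Power saved = 100 − 16 = 84 W
Daily energy saved = 84 W × 7.5 h = 630 Wh = 0.63 kWh
Daily savings = 0.63 × £0.126 = £0.0794
Payback = £6.52 / £0.0794 per day = 82.14 days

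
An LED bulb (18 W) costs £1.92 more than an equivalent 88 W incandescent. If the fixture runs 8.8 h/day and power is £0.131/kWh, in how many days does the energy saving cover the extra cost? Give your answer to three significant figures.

Power saved = 88 − 18 = 70 W
Daily energy saved = 70 W × 8.8 h = 616 Wh = 0.616 kWh
Daily savings = 0.616 × £0.131 = £0.0807
Payback = £1.92 / £0.0807 per day = 23.79 days

23.8 days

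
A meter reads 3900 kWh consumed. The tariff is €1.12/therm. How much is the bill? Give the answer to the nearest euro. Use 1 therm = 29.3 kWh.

€149

3900 kWh × (0.03413 therm/kWh) = 133.1 therm
Cost = 133.1 therm × €1.12/therm = €149.08 ≈ €149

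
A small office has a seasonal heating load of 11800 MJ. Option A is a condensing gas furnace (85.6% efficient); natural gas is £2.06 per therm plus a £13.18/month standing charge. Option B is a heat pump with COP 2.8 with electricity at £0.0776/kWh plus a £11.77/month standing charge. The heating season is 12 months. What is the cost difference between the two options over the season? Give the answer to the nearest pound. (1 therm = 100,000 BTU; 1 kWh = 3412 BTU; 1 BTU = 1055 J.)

£195

Heat load = 11800 MJ = 11,800,000,000 J / 1055 = 11,184,834 BTU
Gas: input = 11,184,834 / 0.856 = 13,066,395 BTU = 130.7 therm → 130.7 × £2.06 = £269.17; + 12 × £13.18 standing = £427.33
Heat pump: 11,184,834 BTU / 3412 = 3,278 kWh heat; / 2.8 = 1,171 kWh in → × £0.0776 = £90.85; + 12 × £11.77 standing = £232.09
Difference = |£427.33 − £232.09| = £195.24 ≈ £195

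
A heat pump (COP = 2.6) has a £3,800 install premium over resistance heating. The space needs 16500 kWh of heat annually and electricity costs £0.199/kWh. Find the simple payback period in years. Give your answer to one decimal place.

Resistance: 16500 kWh × £0.199 = £3,283.50/yr
Heat pump: 16500 / 2.6 = 6346 kWh in → × £0.199 = £1,262.88/yr
Annual savings = £2,020.62
Payback = £3,800 / £2,020.62 = 1.88 years

1.9 years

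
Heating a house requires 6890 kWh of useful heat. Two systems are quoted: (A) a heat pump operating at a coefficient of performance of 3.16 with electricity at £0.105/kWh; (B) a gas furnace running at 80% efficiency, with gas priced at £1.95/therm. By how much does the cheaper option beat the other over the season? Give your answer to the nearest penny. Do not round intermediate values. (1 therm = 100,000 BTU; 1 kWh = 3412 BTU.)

Heat load = 6890 kWh × 3412 = 23,508,680 BTU
Gas: input = 23,508,680 / 0.80 = 29,385,850 BTU = 293.9 therm → 293.9 × £1.95 = £573.02
Heat pump: 23,508,680 BTU / 3412 = 6,890 kWh heat; / 3.16 = 2,180 kWh in → × £0.105 = £228.94
Difference = |£573.02 − £228.94| = £344.08

£344.08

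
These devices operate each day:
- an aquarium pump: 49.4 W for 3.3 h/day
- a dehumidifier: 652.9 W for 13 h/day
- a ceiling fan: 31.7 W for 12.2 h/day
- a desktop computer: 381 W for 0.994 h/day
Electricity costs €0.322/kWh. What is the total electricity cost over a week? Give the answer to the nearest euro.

€21

aquarium pump: 49.4 W × 3.3 h × 7 d = 1,141 Wh = 1.141 kWh
dehumidifier: 652.9 W × 13 h × 7 d = 59,414 Wh = 59.41 kWh
ceiling fan: 31.7 W × 12.2 h × 7 d = 2,707 Wh = 2.707 kWh
desktop computer: 381 W × 0.994 h × 7 d = 2,651 Wh = 2.651 kWh
Total energy = 1.141 + 59.41 + 2.707 + 2.651 = 65.91 kWh
Cost = 65.91 kWh × €0.322 = €21.22 ≈ €21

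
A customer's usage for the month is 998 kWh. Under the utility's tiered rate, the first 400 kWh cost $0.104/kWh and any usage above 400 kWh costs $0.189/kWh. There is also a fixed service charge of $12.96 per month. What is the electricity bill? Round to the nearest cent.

First 400 kWh × $0.104 = $41.60
Remaining 598 kWh × $0.189 = $113.02
Energy charge = $154.62; + service $12.96 = $167.58

$167.58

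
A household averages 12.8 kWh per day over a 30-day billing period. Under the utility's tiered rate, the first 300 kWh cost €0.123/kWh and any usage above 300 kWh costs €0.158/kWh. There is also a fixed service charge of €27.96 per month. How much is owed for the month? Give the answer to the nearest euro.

€78

Usage = 12.8 kWh/day × 30 days = 384 kWh
First 300 kWh × €0.123 = €36.90
Remaining 84 kWh × €0.158 = €13.27
Energy charge = €50.17; + service €27.96 = €78.13 ≈ €78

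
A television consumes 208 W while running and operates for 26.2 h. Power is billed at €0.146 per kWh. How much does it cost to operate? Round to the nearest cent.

€0.80

Energy = 208 W × 26.2 h = 5,450 Wh = 5.45 kWh
Cost = 5.45 kWh × €0.146/kWh = €0.80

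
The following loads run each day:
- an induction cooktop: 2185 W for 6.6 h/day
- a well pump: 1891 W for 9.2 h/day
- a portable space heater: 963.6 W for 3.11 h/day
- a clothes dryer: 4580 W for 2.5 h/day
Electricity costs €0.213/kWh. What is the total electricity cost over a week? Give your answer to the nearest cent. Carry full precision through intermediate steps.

€68.98

induction cooktop: 2185 W × 6.6 h × 7 d = 100,947 Wh = 100.9 kWh
well pump: 1891 W × 9.2 h × 7 d = 121,780 Wh = 121.8 kWh
portable space heater: 963.6 W × 3.11 h × 7 d = 20,978 Wh = 20.98 kWh
clothes dryer: 4580 W × 2.5 h × 7 d = 80,150 Wh = 80.15 kWh
Total energy = 100.9 + 121.8 + 20.98 + 80.15 = 323.9 kWh
Cost = 323.9 kWh × €0.213 = €68.98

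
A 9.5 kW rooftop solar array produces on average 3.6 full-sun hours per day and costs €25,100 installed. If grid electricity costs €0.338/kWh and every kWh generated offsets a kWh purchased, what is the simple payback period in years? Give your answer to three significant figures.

Daily generation = 9.5 kW × 3.6 h = 34.2 kWh
Annual generation = 34.2 × 365 = 12483 kWh
Annual savings = 12483 × €0.338 = €4,219.25
Payback = €25,100 / €4,219.25 = 5.95 years

5.95 years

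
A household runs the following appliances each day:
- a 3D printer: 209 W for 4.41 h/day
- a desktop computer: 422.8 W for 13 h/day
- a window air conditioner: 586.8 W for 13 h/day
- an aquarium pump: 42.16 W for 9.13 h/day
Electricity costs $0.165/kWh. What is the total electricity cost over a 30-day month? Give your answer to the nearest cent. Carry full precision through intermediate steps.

$71.44

3D printer: 209 W × 4.41 h × 30 d = 27,651 Wh = 27.65 kWh
desktop computer: 422.8 W × 13 h × 30 d = 164,892 Wh = 164.9 kWh
window air conditioner: 586.8 W × 13 h × 30 d = 228,852 Wh = 228.9 kWh
aquarium pump: 42.16 W × 9.13 h × 30 d = 11,548 Wh = 11.55 kWh
Total energy = 27.65 + 164.9 + 228.9 + 11.55 = 432.9 kWh
Cost = 432.9 kWh × $0.165 = $71.44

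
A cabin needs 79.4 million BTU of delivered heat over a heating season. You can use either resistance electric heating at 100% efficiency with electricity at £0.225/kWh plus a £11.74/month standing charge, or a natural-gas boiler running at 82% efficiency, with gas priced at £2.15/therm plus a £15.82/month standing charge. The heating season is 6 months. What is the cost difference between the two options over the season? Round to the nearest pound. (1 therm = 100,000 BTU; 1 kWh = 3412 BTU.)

Heat load = 79.4 × 10⁶ BTU = 79,400,000 BTU
Gas: input = 79,400,000 / 0.82 = 96,829,268 BTU = 968.3 therm → 968.3 × £2.15 = £2,081.83; + 6 × £15.82 standing = £2,176.75
Electric: 79,400,000 BTU / 3412 = 23,270 kWh → × £0.225 = £5,235.93; + 6 × £11.74 standing = £5,306.37
Difference = |£2,176.75 − £5,306.37| = £3,129.62 ≈ £3130

£3130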